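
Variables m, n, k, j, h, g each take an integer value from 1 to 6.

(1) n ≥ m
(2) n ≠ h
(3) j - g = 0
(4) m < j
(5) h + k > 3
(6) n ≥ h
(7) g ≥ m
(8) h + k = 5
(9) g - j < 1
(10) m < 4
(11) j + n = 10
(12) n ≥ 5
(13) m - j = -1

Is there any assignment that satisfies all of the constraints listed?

Satisfiable

Setting (m, n, k, j, h, g) = (3, 6, 1, 4, 4, 4) satisfies everything: constraint 3: j - g = 0; constraint 5: h + k = 5; constraint 8: h + k = 5, and the others follow.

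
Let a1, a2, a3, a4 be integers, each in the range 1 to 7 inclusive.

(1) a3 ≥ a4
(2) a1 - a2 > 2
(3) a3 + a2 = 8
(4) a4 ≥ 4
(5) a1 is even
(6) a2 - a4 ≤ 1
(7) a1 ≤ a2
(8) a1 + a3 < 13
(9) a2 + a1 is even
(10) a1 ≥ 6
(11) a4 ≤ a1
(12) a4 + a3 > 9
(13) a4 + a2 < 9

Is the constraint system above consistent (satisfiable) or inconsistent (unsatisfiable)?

Unsatisfiable

From constraints 1 and 4: a3 ≥ a4 ≥ 4. From constraints 7 and 10: a2 ≥ a1 ≥ 6. Hence a3 + a2 ≥ 10. But constraint 3 requires a3 + a2 = 8, and 8 < 10. Contradiction.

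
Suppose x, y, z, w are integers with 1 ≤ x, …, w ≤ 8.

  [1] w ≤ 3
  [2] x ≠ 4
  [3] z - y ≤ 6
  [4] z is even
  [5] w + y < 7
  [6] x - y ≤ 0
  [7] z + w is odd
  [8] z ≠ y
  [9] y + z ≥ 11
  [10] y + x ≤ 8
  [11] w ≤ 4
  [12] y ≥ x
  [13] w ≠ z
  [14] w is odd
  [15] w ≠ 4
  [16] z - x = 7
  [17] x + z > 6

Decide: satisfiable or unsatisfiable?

One satisfying assignment is x = 1, y = 4, z = 8, w = 1.
For the less obvious constraints — constraint 3: z - y = 4; constraint 5: w + y = 5; constraint 6: x - y = -3 — and the others hold by inspection.

Satisfiable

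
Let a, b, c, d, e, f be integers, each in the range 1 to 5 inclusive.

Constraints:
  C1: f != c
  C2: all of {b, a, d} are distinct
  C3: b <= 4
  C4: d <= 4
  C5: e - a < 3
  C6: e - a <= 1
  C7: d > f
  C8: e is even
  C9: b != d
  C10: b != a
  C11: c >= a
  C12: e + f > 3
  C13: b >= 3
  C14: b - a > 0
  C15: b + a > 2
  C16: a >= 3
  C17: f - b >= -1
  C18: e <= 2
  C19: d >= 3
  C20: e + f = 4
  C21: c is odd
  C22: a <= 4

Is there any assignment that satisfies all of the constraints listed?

Unsatisfiable

Constraints 3, 4, 13, 16, 19, and 22 confine each of b, a, d to the 2 values {3, 4}.
Constraint 2 requires all 3 of them to be distinct, but only 2 values are available — impossible by the pigeonhole principle.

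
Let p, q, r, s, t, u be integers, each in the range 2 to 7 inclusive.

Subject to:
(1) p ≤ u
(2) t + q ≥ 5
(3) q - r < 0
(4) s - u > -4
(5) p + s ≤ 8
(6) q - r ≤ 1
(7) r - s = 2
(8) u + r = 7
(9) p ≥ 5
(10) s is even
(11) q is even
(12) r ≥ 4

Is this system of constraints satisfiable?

From constraints 1 and 9: u ≥ p ≥ 5. From constraint 12: r ≥ 4. Hence u + r ≥ 9. But constraint 8 requires u + r = 7, and 7 < 9. Contradiction.

Unsatisfiable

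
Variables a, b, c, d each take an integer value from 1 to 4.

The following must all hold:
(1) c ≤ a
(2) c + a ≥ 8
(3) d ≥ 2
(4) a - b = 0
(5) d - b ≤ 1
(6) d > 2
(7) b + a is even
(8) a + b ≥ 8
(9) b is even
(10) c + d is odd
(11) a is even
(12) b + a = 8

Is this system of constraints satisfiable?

One satisfying assignment is a = 4, b = 4, c = 4, d = 3.
For the less obvious constraints — constraint 2: c + a = 8; constraint 4: a - b = 0 — and the others hold by inspection.

Satisfiable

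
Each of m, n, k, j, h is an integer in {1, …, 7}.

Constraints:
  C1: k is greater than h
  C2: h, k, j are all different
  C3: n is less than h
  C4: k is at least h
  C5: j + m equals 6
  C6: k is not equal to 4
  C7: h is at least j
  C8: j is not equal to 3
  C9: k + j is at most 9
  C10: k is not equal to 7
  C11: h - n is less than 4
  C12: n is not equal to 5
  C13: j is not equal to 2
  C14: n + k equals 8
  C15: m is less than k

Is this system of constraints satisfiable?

Setting (m, n, k, j, h) = (5, 2, 6, 1, 5) satisfies everything: constraint 5: j + m = 6; constraint 9: k + j = 7, and the others follow.

Satisfiable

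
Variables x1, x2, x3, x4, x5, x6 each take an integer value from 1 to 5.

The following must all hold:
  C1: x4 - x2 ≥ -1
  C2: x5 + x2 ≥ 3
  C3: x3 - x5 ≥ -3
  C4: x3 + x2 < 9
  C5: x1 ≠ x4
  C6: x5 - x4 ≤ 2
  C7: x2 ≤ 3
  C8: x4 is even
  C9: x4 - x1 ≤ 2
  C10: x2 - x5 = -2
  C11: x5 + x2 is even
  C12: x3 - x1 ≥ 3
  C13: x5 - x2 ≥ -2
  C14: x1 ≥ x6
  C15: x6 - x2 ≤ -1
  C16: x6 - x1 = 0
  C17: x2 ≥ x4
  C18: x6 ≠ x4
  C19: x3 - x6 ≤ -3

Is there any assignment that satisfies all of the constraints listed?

Unsatisfiable

Constraints 6, 9, 12, 13, 15, and 19 give x4 − x5 ≥ -2, x5 − x2 ≥ -2, x2 − x6 ≥ 1, x6 − x3 ≥ 3, x3 − x1 ≥ 3, x1 − x4 ≥ -2.
Adding all 6 inequalities: the left sides telescope to 0, and the right sides sum to (-2) + (-2) + 1 + 3 + 3 + (-2) = 1. So 0 ≥ 1, which is false.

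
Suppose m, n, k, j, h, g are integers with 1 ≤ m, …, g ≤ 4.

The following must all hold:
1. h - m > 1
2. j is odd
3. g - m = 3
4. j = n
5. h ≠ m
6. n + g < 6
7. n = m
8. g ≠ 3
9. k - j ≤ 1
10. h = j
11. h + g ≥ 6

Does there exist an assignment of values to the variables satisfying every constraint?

From constraints 4, 7, and 10, h = j = n = m, so h = m. But constraint 5 says h ≠ m. Contradiction.

Unsatisfiable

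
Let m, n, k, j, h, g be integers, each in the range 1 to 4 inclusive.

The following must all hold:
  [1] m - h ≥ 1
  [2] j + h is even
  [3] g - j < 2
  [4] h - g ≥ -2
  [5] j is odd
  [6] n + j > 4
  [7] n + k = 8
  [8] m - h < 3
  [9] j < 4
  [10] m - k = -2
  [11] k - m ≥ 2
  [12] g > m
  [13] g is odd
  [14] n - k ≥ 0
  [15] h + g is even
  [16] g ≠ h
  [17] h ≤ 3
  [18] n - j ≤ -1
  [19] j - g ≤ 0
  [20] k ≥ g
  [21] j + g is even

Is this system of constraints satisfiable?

Constraints 1, 4, 11, 14, 18, and 19 give n − k ≥ 0, k − m ≥ 2, m − h ≥ 1, h − g ≥ -2, g − j ≥ 0, j − n ≥ 1.
Adding all 6 inequalities: the left sides telescope to 0, and the right sides sum to 0 + 2 + 1 + (-2) + 0 + 1 = 2. So 0 ≥ 2, which is false.

Unsatisfiable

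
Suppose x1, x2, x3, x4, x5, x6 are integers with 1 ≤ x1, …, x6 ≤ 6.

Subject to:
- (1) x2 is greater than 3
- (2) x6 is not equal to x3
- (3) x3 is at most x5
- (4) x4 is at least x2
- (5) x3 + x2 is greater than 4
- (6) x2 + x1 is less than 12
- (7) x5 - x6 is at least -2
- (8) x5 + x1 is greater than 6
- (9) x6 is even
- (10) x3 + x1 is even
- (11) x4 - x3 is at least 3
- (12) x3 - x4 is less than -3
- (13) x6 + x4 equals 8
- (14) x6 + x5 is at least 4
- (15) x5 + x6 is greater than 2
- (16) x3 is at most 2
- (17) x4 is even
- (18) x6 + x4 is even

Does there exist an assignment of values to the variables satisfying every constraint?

Take x1 = 5, x2 = 6, x3 = 1, x4 = 6, x5 = 3, x6 = 2. Then constraint 5: x3 + x2 = 7; constraint 6: x2 + x1 = 11; constraint 7: x5 - x6 = 1, and every other listed constraint is also met.

Satisfiable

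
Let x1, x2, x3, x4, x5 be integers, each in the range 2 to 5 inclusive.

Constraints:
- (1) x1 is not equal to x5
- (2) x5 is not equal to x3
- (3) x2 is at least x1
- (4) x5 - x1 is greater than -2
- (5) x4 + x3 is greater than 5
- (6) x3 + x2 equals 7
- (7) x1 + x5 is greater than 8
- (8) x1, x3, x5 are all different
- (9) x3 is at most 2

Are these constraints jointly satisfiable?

The assignment x1 = 4, x2 = 5, x3 = 2, x4 = 4, x5 = 5 works:
  constraint 4 holds since x5 - x1 = 1.
  constraint 5 holds since x4 + x3 = 6.
The rest check out directly.

Satisfiable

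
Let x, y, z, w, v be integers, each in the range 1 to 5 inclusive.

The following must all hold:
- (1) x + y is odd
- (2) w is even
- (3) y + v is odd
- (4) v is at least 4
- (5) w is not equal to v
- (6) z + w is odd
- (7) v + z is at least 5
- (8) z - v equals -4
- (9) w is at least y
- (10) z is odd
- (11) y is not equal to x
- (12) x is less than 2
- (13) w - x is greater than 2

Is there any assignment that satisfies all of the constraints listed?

The assignment x = 1, y = 4, z = 1, w = 4, v = 5 works:
  constraint 7 holds since v + z = 6.
  constraint 8 holds since z - v = -4.
  constraint 13 holds since w - x = 3.
The rest check out directly.

Satisfiable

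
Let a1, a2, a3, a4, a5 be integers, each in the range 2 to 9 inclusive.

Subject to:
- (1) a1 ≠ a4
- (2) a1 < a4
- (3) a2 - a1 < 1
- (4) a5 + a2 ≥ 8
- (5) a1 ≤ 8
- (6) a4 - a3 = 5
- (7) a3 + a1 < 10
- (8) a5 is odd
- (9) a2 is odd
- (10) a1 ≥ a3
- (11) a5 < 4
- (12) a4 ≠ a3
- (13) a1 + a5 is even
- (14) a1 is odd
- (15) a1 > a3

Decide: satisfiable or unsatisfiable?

Take a1 = 5, a2 = 5, a3 = 4, a4 = 9, a5 = 3. Then constraint 3: a2 - a1 = 0; constraint 4: a5 + a2 = 8, and every other listed constraint is also met.

Satisfiable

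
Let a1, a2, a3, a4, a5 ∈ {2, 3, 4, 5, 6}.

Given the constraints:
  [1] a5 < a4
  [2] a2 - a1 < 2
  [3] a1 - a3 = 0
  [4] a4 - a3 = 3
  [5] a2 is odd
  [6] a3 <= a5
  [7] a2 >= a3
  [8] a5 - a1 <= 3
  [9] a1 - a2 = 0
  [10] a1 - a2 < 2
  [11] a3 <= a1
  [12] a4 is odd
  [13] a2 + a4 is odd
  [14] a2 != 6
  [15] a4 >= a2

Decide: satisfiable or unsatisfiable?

Constraint 5 makes a2 odd and constraint 12 makes a4 odd, so a2 + a4 must be even. Constraint 13 says a2 + a4 is odd — contradiction.

Unsatisfiable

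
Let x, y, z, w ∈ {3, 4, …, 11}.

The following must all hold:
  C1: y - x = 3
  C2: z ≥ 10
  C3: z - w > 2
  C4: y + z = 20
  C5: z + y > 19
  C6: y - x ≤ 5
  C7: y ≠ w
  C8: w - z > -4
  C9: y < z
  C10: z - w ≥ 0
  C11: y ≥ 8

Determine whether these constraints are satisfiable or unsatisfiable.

Satisfiable

Setting (x, y, z, w) = (6, 9, 11, 8) satisfies everything: constraint 1: y - x = 3; constraint 3: z - w = 3, and the others follow.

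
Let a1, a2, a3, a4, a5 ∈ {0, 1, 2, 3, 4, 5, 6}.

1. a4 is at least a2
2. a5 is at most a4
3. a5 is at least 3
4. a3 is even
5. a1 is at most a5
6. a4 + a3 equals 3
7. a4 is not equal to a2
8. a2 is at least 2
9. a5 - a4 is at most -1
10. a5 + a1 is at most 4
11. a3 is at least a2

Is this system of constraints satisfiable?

Unsatisfiable

From constraints 2 and 3: a4 ≥ a5 ≥ 3. From constraints 8 and 11: a3 ≥ a2 ≥ 2. Hence a4 + a3 ≥ 5. But constraint 6 requires a4 + a3 = 3, and 3 < 5. Contradiction.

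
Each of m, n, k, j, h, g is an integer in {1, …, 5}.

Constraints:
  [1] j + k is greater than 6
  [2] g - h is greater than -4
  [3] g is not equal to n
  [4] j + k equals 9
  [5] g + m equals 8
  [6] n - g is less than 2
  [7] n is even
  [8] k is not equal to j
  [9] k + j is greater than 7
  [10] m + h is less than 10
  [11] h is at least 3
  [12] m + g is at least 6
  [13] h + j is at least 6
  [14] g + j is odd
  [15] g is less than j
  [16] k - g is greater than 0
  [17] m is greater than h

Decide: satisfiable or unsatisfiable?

Satisfiable

One satisfying assignment is m = 5, n = 2, k = 5, j = 4, h = 4, g = 3.
For the less obvious constraints — constraint 1: j + k = 9; constraint 2: g - h = -1; constraint 4: j + k = 9 — and the others hold by inspection.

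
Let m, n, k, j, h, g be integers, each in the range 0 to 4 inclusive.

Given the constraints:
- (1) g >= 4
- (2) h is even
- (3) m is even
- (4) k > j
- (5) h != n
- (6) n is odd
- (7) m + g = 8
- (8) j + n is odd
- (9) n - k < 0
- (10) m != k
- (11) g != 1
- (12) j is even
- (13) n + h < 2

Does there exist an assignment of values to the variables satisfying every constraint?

The assignment m = 4, n = 1, k = 3, j = 0, h = 0, g = 4 works:
  constraint 7 holds since m + g = 8.
  constraint 9 holds since n - k = -2.
  constraint 13 holds since n + h = 1.
The rest check out directly.

Satisfiable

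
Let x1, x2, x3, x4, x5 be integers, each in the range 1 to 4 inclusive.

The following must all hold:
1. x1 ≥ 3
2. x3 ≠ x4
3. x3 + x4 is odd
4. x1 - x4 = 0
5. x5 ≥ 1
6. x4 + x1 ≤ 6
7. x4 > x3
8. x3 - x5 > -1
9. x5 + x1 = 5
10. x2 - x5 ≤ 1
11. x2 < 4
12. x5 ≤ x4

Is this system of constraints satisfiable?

Try x1 = 3, x2 = 1, x3 = 2, x4 = 3, x5 = 2.
Check constraint 4: x1 - x4 = 0; constraint 6: x4 + x1 = 6; constraint 8: x3 - x5 = 0. The remaining constraints are straightforward to verify.

Satisfiable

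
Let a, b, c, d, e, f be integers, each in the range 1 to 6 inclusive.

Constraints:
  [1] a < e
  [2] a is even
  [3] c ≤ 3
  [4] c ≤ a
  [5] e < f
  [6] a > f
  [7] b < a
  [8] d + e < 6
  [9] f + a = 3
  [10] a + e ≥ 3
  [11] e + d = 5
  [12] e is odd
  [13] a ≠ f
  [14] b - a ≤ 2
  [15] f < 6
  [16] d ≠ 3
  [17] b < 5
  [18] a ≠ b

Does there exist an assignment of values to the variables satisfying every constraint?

Unsatisfiable

Constraints 1, 5, and 6 give e < f, f < a, a < e. Chaining: e < f < a < e, which forces e < e — impossible.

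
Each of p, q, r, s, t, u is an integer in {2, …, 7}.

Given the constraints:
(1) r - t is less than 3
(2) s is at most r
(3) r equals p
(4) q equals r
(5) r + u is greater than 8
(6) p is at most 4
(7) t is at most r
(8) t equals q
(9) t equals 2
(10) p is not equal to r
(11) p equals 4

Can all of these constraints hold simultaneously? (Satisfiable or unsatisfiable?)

Unsatisfiable

Constraint 9 fixes t = 2 and constraint 11 fixes p = 4. Constraints 3, 4, and 8 give t = q = r = p, so t = p. But 2 ≠ 4 — contradiction.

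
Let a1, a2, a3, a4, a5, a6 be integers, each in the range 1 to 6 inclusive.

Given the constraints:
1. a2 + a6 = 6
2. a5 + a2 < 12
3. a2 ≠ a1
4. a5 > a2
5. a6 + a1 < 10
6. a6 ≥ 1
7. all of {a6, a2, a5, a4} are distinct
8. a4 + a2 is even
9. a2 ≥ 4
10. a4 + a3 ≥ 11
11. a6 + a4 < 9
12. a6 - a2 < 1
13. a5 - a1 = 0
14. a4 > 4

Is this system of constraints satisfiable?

The assignment a1 = 5, a2 = 4, a3 = 6, a4 = 6, a5 = 5, a6 = 2 works:
  constraint 1 holds since a2 + a6 = 6.
  constraint 2 holds since a5 + a2 = 9.
The rest check out directly.

Satisfiable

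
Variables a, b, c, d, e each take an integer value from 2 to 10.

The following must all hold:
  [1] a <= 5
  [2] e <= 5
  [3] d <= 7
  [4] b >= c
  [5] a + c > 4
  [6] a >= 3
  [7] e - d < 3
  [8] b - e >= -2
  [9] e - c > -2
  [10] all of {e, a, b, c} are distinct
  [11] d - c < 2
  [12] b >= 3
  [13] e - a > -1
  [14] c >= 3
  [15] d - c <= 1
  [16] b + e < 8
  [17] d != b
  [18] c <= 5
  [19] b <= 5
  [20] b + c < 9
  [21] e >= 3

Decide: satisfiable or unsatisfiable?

Constraints 1, 2, 6, 12, 14, 18, 19, and 21 confine each of e, a, b, c to the 3 values {3, …, 5}.
Constraint 10 requires all 4 of them to be distinct, but only 3 values are available — impossible by the pigeonhole principle.

Unsatisfiable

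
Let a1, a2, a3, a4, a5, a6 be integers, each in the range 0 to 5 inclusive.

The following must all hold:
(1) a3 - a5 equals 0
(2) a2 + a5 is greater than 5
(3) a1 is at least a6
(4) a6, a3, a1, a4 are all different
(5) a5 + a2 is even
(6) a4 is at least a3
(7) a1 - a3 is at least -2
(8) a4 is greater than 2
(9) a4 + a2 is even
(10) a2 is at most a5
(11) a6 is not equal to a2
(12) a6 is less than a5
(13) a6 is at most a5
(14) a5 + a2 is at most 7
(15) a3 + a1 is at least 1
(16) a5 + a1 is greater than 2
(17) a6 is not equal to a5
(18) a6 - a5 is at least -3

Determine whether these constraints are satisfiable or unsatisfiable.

Take a1 = 1, a2 = 3, a3 = 3, a4 = 5, a5 = 3, a6 = 0. Then constraint 1: a3 - a5 = 0; constraint 2: a2 + a5 = 6; constraint 7: a1 - a3 = -2, and every other listed constraint is also met.

Satisfiable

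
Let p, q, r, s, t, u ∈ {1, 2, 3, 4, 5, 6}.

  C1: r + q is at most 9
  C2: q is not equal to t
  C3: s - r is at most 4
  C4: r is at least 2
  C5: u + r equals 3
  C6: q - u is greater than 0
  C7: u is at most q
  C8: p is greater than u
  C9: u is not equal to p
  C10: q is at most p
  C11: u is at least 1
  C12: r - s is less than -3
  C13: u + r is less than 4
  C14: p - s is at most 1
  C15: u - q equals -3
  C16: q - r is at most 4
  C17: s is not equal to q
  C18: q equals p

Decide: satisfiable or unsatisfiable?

Satisfiable

Take p = 4, q = 4, r = 2, s = 6, t = 6, u = 1. Then constraint 1: r + q = 6; constraint 3: s - r = 4; constraint 5: u + r = 3, and every other listed constraint is also met.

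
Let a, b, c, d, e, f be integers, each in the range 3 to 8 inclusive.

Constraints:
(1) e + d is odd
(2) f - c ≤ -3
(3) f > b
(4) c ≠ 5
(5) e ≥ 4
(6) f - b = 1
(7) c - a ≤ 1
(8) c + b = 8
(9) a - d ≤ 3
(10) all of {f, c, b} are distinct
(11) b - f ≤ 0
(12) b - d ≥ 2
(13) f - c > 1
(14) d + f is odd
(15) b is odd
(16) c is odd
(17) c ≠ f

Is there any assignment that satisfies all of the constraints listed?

Constraints 2, 7, 9, 11, and 12 give b − d ≥ 2, d − a ≥ -3, a − c ≥ -1, c − f ≥ 3, f − b ≥ 0.
Adding all 5 inequalities: the left sides telescope to 0, and the right sides sum to 2 + (-3) + (-1) + 3 + 0 = 1. So 0 ≥ 1, which is false.

Unsatisfiable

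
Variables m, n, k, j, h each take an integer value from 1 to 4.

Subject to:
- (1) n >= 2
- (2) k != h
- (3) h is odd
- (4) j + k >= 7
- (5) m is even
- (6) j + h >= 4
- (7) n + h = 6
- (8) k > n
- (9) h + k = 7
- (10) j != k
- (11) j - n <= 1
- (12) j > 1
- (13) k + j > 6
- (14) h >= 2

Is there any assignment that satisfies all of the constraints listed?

Take m = 4, n = 3, k = 4, j = 3, h = 3. Then constraint 4: j + k = 7; constraint 6: j + h = 6; constraint 7: n + h = 6, and every other listed constraint is also met.

Satisfiable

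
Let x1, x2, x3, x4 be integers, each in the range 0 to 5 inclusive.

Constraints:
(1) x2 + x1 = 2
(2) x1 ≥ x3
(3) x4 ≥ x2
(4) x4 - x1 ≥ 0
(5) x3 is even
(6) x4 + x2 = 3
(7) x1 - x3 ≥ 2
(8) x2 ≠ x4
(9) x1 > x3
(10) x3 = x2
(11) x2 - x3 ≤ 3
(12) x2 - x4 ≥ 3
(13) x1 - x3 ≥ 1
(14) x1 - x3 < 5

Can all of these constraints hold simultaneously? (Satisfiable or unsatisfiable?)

Constraints 4, 7, 11, and 12 give x3 − x2 ≥ -3, x2 − x4 ≥ 3, x4 − x1 ≥ 0, x1 − x3 ≥ 2.
Adding all 4 inequalities: the left sides telescope to 0, and the right sides sum to (-3) + 3 + 0 + 2 = 2. So 0 ≥ 2, which is false.

Unsatisfiable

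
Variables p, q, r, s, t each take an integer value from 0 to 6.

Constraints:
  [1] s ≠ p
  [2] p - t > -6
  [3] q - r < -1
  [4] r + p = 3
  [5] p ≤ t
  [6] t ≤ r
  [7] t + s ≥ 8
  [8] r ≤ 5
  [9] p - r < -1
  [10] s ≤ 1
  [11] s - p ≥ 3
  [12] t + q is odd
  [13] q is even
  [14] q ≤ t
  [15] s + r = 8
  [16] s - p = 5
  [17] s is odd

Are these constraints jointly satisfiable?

From constraints 6 and 8: t ≤ r ≤ 5. From constraint 10: s ≤ 1. Hence t + s ≤ 6. But constraint 7 requires t + s ≥ 8, and 8 > 6. Contradiction.

Unsatisfiable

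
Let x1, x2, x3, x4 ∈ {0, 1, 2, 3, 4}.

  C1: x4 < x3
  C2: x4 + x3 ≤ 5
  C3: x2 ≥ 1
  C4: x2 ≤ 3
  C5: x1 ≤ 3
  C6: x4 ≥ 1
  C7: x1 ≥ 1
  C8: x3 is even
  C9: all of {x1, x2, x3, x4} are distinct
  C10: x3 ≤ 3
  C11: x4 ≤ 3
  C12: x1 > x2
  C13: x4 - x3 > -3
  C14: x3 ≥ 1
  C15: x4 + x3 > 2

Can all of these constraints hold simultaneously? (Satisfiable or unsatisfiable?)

Constraints 3, 4, 5, 6, 7, 10, 11, and 14 confine each of x1, x2, x3, x4 to the 3 values {1, …, 3}.
Constraint 9 requires all 4 of them to be distinct, but only 3 values are available — impossible by the pigeonhole principle.

Unsatisfiable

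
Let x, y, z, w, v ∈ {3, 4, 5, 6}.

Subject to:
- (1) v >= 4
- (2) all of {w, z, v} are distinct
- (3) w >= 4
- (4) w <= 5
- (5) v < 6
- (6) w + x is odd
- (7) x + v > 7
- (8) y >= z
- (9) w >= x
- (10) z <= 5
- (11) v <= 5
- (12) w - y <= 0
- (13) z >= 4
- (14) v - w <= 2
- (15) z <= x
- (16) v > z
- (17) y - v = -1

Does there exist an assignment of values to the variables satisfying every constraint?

Unsatisfiable

Constraints 1, 3, 4, 10, 11, and 13 confine each of w, z, v to the 2 values {4, 5}.
Constraint 2 requires all 3 of them to be distinct, but only 2 values are available — impossible by the pigeonhole principle.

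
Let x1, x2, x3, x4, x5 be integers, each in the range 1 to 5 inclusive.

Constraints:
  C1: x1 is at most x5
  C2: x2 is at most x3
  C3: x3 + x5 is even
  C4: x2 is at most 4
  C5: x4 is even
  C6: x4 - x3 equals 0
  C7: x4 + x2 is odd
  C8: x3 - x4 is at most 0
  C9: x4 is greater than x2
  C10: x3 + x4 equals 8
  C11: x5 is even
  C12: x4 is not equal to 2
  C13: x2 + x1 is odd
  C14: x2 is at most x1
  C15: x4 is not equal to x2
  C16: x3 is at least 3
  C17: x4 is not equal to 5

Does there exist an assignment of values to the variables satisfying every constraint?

Satisfiable

The assignment x1 = 4, x2 = 1, x3 = 4, x4 = 4, x5 = 4 works:
  constraint 6 holds since x4 - x3 = 0.
  constraint 8 holds since x3 - x4 = 0.
The rest check out directly.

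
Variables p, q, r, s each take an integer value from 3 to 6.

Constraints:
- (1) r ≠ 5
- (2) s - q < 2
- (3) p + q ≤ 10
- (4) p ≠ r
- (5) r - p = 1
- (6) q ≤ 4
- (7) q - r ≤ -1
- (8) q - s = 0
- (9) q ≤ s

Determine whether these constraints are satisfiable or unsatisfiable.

Satisfiable

Setting (p, q, r, s) = (5, 3, 6, 3) satisfies everything: constraint 2: s - q = 0; constraint 3: p + q = 8, and the others follow.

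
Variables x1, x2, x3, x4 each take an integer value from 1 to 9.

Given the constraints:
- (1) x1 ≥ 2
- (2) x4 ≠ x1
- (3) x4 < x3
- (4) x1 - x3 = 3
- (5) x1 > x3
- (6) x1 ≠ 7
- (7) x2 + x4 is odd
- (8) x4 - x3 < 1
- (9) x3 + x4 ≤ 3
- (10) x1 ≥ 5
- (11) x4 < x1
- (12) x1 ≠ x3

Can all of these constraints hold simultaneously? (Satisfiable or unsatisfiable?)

Take x1 = 5, x2 = 2, x3 = 2, x4 = 1. Then constraint 4: x1 - x3 = 3; constraint 8: x4 - x3 = -1; constraint 9: x3 + x4 = 3, and every other listed constraint is also met.

Satisfiable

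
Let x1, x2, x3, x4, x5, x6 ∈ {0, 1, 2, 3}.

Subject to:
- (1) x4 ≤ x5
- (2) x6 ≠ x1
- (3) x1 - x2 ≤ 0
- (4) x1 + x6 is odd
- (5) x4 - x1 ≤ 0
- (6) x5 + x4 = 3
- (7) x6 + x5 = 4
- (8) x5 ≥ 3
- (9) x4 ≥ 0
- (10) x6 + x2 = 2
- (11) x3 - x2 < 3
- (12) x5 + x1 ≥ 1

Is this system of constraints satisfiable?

Satisfiable

The assignment x1 = 0, x2 = 1, x3 = 3, x4 = 0, x5 = 3, x6 = 1 works:
  constraint 3 holds since x1 - x2 = -1.
  constraint 5 holds since x4 - x1 = 0.
  constraint 6 holds since x5 + x4 = 3.
The rest check out directly.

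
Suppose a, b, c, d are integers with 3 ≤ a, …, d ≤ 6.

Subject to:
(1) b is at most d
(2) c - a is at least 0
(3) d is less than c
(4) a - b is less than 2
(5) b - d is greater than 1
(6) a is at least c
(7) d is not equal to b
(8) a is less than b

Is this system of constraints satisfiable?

Constraints 1, 3, 6, and 8 give d < c, c ≤ a, a < b, b ≤ d. Chaining: d < c ≤ a < b ≤ d, which forces d < d — impossible.

Unsatisfiable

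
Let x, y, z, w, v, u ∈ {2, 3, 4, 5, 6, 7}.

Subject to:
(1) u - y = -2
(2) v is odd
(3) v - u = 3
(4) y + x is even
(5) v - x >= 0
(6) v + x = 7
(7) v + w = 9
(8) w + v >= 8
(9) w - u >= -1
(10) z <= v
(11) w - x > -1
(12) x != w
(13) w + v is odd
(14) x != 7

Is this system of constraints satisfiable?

Setting (x, y, z, w, v, u) = (2, 4, 4, 4, 5, 2) satisfies everything: constraint 1: u - y = -2; constraint 3: v - u = 3; constraint 5: v - x = 3, and the others follow.

Satisfiable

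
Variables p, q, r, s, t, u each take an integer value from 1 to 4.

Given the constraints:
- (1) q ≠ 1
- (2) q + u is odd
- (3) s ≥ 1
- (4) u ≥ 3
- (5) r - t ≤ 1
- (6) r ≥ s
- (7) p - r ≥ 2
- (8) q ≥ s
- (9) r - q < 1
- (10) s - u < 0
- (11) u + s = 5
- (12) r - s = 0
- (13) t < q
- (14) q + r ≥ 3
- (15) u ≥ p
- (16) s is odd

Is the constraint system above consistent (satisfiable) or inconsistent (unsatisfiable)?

Satisfiable

Take p = 3, q = 3, r = 1, s = 1, t = 1, u = 4. Then constraint 5: r - t = 0; constraint 7: p - r = 2; constraint 9: r - q = -2, and every other listed constraint is also met.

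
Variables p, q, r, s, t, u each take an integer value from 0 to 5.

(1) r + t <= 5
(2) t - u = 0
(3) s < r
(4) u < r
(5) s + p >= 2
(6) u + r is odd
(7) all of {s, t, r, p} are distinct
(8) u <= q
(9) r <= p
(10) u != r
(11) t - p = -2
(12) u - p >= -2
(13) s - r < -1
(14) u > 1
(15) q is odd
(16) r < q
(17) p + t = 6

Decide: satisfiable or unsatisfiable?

Take p = 4, q = 5, r = 3, s = 1, t = 2, u = 2. Then constraint 1: r + t = 5; constraint 2: t - u = 0; constraint 5: s + p = 5, and every other listed constraint is also met.

Satisfiable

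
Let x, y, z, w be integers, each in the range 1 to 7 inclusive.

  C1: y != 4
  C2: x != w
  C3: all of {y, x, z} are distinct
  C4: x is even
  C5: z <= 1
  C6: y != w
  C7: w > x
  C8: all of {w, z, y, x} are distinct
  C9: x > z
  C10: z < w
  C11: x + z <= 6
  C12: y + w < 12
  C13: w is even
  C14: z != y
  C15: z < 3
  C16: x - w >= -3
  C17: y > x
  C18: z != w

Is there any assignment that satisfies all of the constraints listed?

Satisfiable

Take x = 4, y = 5, z = 1, w = 6. Then constraint 11: x + z = 5; constraint 12: y + w = 11, and every other listed constraint is also met.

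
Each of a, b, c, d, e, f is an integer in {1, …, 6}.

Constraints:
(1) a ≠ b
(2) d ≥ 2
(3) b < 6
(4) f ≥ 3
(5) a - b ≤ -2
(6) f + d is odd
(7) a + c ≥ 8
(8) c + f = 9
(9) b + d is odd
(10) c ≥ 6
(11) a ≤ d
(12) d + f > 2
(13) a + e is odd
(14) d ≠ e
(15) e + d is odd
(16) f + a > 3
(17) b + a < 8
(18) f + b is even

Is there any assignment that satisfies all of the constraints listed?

Satisfiable

Try a = 2, b = 5, c = 6, d = 2, e = 1, f = 3.
Check constraint 5: a - b = -3; constraint 7: a + c = 8; constraint 8: c + f = 9. The remaining constraints are straightforward to verify.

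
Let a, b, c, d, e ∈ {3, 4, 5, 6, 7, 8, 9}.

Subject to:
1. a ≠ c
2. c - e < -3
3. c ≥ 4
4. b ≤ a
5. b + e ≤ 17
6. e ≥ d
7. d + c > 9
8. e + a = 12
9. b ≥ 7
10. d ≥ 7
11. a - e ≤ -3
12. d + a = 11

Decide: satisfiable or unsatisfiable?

Unsatisfiable

From constraints 6 and 10: e ≥ d ≥ 7. From constraints 4 and 9: a ≥ b ≥ 7. Hence e + a ≥ 14. But constraint 8 requires e + a = 12, and 12 < 14. Contradiction.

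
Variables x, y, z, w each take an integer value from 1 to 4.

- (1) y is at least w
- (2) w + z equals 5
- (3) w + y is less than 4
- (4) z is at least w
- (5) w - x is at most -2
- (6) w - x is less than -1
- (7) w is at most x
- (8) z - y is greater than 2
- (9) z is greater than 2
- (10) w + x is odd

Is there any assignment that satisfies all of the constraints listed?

Satisfiable

Setting (x, y, z, w) = (4, 1, 4, 1) satisfies everything: constraint 2: w + z = 5; constraint 3: w + y = 2, and the others follow.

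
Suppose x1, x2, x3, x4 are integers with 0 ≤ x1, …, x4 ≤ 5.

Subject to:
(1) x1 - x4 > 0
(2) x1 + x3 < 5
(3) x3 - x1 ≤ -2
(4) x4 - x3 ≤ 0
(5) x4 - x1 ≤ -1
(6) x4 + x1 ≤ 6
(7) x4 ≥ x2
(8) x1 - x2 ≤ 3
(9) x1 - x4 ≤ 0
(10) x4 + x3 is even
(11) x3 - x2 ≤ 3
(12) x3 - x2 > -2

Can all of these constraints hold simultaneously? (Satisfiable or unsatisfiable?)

Unsatisfiable

Constraints 3, 4, and 9 give x3 − x4 ≥ 0, x4 − x1 ≥ 0, x1 − x3 ≥ 2.
Adding all 3 inequalities: the left sides telescope to 0, and the right sides sum to 0 + 0 + 2 = 2. So 0 ≥ 2, which is false.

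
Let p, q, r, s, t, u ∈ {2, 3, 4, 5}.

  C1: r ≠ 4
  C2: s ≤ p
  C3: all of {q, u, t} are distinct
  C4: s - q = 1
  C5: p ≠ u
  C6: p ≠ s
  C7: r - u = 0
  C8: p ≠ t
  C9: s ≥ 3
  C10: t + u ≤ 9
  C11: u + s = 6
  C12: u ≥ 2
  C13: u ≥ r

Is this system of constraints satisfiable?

Take p = 5, q = 2, r = 3, s = 3, t = 4, u = 3. Then constraint 4: s - q = 1; constraint 7: r - u = 0, and every other listed constraint is also met.

Satisfiable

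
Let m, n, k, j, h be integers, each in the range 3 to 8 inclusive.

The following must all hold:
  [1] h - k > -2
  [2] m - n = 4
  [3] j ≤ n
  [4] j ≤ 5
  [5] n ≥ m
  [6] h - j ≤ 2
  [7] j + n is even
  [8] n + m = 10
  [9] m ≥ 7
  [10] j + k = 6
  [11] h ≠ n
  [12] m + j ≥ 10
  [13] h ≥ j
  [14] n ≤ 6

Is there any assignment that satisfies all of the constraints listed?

Unsatisfiable

From constraint 9: m ≥ 7. From constraints 5 and 14: m ≤ n and n ≤ 6, so m ≤ 6. But 6 < 7, so no value of m works.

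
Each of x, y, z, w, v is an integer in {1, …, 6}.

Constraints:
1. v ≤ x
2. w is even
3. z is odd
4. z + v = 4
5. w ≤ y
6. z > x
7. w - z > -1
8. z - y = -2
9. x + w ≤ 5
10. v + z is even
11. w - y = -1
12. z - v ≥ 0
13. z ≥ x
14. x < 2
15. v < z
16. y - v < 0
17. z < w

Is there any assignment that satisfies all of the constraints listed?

Unsatisfiable

Constraints 1, 5, 6, 16, and 17 give y < v, v ≤ x, x < z, z < w, w ≤ y. Chaining: y < v ≤ x < z < w ≤ y, which forces y < y — impossible.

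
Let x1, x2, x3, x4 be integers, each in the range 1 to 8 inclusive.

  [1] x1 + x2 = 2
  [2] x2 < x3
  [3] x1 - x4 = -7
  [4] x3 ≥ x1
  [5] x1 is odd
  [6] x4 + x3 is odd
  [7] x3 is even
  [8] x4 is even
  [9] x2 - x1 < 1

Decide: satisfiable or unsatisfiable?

Constraint 8 makes x4 even and constraint 7 makes x3 even, so x4 + x3 must be even. Constraint 6 says x4 + x3 is odd — contradiction.

Unsatisfiable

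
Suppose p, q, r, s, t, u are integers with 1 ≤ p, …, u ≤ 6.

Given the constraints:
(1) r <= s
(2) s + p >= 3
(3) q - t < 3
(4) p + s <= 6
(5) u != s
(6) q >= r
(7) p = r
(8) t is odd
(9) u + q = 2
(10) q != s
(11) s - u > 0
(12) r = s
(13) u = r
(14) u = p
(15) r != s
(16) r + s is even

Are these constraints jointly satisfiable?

From constraints 7, 12, and 14, u = p = r = s, so u = s. But constraint 5 says u ≠ s. Contradiction.

Unsatisfiable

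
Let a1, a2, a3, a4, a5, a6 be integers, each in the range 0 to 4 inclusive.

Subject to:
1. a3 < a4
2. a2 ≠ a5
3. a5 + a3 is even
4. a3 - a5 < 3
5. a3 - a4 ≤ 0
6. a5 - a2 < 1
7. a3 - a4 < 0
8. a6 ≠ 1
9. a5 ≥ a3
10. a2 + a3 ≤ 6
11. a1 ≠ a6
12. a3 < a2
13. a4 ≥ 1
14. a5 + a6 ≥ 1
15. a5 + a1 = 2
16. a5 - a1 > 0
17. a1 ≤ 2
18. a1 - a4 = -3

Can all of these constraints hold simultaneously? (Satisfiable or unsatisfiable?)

Satisfiable

The assignment a1 = 0, a2 = 3, a3 = 2, a4 = 3, a5 = 2, a6 = 2 works:
  constraint 4 holds since a3 - a5 = 0.
  constraint 5 holds since a3 - a4 = -1.
The rest check out directly.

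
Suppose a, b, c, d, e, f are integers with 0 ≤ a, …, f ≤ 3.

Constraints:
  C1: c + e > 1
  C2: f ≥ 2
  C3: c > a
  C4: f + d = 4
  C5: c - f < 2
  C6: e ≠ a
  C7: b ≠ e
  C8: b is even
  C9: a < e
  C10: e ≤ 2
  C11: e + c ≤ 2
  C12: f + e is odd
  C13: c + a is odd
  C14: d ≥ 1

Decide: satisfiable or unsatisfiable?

Satisfiable

Try a = 0, b = 0, c = 1, d = 2, e = 1, f = 2.
Check constraint 1: c + e = 2; constraint 4: f + d = 4; constraint 5: c - f = -1. The remaining constraints are straightforward to verify.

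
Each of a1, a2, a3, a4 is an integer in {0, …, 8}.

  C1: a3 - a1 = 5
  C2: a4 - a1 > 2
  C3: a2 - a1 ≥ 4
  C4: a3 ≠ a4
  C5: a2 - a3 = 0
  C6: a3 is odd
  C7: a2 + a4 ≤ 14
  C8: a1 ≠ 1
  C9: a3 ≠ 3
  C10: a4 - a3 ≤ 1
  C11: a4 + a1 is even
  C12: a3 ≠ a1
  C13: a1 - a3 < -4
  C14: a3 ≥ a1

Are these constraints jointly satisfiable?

Satisfiable

Try a1 = 2, a2 = 7, a3 = 7, a4 = 6.
Check constraint 1: a3 - a1 = 5; constraint 2: a4 - a1 = 4. The remaining constraints are straightforward to verify.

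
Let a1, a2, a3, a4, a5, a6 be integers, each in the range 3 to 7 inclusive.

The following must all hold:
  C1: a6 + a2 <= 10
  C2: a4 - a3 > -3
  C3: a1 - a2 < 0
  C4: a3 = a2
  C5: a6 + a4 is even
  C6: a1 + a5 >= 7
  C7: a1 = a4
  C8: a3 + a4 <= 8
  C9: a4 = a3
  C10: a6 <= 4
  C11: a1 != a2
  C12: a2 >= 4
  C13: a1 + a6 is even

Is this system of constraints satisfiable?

From constraints 4, 7, and 9, a1 = a4 = a3 = a2, so a1 = a2. But constraint 11 says a1 ≠ a2. Contradiction.

Unsatisfiable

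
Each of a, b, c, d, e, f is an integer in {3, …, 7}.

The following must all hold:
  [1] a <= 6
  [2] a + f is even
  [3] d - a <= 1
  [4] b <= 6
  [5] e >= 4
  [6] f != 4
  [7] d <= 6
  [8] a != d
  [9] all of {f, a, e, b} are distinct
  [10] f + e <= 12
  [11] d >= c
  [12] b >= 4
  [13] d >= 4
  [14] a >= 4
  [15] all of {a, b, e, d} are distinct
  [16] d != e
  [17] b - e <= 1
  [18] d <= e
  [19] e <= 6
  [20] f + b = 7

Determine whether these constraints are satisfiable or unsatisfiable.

Unsatisfiable

Constraints 1, 4, 5, 7, 12, 13, 14, and 19 confine each of a, b, e, d to the 3 values {4, …, 6}.
Constraint 15 requires all 4 of them to be distinct, but only 3 values are available — impossible by the pigeonhole principle.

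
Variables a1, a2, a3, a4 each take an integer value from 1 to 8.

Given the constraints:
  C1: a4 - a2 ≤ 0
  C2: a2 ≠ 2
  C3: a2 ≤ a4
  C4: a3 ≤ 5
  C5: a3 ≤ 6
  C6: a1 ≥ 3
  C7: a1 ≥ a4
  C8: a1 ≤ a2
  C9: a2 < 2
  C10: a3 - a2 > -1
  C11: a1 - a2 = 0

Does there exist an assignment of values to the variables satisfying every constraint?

Unsatisfiable

From constraints 6 and 8: a2 ≥ a1 and a1 ≥ 3, so a2 ≥ 3. From constraint 9: a2 ≤ 1. But 1 < 3, so no value of a2 works.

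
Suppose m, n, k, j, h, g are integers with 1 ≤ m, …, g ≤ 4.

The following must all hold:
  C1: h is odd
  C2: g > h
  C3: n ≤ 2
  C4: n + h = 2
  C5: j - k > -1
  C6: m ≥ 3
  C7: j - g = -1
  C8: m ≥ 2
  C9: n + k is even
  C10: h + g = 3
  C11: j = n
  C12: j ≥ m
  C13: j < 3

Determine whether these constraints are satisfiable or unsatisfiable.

From constraints 6 and 12: j ≥ m and m ≥ 3, so j ≥ 3. From constraint 13: j ≤ 2. But 2 < 3, so no value of j works.

Unsatisfiable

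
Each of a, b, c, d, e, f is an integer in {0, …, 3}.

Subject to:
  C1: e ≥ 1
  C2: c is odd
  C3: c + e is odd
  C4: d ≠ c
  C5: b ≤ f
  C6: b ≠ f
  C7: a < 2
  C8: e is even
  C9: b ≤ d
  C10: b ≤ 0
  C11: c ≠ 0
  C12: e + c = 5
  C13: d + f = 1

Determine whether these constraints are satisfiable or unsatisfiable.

Take a = 0, b = 0, c = 3, d = 0, e = 2, f = 1. Then constraint 12: e + c = 5; constraint 13: d + f = 1, and every other listed constraint is also met.

Satisfiable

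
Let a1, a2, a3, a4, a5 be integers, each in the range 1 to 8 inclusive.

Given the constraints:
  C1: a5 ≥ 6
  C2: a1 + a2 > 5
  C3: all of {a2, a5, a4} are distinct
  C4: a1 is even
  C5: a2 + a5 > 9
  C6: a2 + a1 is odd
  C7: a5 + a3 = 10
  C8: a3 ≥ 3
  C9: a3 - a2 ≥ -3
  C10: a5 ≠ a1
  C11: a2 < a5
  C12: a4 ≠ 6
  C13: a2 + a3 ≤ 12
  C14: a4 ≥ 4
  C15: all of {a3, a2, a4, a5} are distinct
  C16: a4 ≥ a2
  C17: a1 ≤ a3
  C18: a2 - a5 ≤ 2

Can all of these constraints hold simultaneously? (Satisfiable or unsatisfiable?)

Satisfiable

The assignment a1 = 2, a2 = 5, a3 = 4, a4 = 8, a5 = 6 works:
  constraint 2 holds since a1 + a2 = 7.
  constraint 5 holds since a2 + a5 = 11.
The rest check out directly.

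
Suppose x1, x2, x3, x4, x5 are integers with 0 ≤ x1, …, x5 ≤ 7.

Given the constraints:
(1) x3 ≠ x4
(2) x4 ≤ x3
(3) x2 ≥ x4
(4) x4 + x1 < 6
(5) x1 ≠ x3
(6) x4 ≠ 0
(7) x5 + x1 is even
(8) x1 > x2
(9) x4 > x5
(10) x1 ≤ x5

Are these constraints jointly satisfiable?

Constraints 3, 8, 9, and 10 give x5 < x4, x4 ≤ x2, x2 < x1, x1 ≤ x5. Chaining: x5 < x4 ≤ x2 < x1 ≤ x5, which forces x5 < x5 — impossible.

Unsatisfiable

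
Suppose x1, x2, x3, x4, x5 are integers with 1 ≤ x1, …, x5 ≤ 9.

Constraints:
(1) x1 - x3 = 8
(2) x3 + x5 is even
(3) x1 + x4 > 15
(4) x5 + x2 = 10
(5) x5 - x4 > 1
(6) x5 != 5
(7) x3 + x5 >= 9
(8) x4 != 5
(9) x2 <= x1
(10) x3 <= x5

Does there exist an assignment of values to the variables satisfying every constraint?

Take x1 = 9, x2 = 1, x3 = 1, x4 = 7, x5 = 9. Then constraint 1: x1 - x3 = 8; constraint 3: x1 + x4 = 16; constraint 4: x5 + x2 = 10, and every other listed constraint is also met.

Satisfiable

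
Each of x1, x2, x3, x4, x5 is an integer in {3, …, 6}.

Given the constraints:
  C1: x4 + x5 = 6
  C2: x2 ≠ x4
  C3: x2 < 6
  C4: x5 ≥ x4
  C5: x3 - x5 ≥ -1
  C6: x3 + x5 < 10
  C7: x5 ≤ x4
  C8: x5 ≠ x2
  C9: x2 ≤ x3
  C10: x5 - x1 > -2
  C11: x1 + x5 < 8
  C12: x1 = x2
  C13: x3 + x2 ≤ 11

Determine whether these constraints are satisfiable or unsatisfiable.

Satisfiable

One satisfying assignment is x1 = 4, x2 = 4, x3 = 4, x4 = 3, x5 = 3.
For the less obvious constraints — constraint 1: x4 + x5 = 6; constraint 5: x3 - x5 = 1 — and the others hold by inspection.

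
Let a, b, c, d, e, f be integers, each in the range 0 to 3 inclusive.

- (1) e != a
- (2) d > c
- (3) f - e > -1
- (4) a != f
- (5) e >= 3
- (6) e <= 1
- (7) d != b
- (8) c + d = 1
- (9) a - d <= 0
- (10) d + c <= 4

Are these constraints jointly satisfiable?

Unsatisfiable

From constraint 5: e ≥ 3. From constraint 6: e ≤ 1. But 1 < 3, so no value of e works.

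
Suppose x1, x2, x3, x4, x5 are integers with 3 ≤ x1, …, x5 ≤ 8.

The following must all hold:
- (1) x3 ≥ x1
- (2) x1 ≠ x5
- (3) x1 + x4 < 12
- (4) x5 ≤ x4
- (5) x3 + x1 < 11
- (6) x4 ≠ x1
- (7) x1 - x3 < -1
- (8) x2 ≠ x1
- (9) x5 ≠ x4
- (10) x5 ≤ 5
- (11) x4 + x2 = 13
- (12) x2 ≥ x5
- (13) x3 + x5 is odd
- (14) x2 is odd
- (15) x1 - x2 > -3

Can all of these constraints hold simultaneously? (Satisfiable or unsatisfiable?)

The assignment x1 = 3, x2 = 5, x3 = 6, x4 = 8, x5 = 5 works:
  constraint 3 holds since x1 + x4 = 11.
  constraint 5 holds since x3 + x1 = 9.
The rest check out directly.

Satisfiable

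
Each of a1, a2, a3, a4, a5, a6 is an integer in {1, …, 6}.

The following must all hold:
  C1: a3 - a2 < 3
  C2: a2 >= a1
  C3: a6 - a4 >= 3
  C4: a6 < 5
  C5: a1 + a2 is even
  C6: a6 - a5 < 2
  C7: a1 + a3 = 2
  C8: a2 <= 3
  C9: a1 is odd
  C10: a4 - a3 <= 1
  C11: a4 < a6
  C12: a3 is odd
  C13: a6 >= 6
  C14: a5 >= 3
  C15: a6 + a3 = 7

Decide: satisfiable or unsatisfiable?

Unsatisfiable

From constraint 13: a6 ≥ 6. From constraint 4: a6 ≤ 4. But 4 < 6, so no value of a6 works.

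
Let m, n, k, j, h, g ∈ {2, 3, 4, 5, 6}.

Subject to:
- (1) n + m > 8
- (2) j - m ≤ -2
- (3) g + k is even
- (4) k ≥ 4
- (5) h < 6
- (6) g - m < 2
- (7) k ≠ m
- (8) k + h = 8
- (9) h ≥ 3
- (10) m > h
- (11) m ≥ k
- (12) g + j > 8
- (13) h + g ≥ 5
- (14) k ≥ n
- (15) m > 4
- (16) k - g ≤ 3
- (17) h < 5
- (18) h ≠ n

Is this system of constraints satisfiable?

Satisfiable

The assignment m = 6, n = 4, k = 5, j = 4, h = 3, g = 5 works:
  constraint 1 holds since n + m = 10.
  constraint 2 holds since j - m = -2.
The rest check out directly.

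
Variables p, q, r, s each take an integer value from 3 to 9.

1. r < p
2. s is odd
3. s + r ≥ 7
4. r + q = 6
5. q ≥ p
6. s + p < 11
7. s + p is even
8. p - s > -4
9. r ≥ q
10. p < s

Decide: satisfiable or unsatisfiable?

Unsatisfiable

Constraints 1, 5, and 9 give p ≤ q, q ≤ r, r < p. Chaining: p ≤ q ≤ r < p, which forces p < p — impossible.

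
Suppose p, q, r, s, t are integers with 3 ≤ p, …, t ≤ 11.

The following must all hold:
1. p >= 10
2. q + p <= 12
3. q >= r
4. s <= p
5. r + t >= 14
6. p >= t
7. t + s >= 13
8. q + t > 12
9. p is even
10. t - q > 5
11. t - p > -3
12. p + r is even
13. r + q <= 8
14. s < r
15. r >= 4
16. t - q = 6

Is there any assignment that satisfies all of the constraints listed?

Unsatisfiable

From constraints 3 and 15: q ≥ r ≥ 4. From constraint 1: p ≥ 10. Hence q + p ≥ 14. But constraint 2 requires q + p ≤ 12, and 12 < 14. Contradiction.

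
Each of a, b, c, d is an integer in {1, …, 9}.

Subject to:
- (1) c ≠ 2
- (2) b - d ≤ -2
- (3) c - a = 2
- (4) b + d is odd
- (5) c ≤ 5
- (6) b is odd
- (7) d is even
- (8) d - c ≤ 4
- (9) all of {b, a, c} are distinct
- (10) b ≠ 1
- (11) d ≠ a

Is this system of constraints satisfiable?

Setting (a, b, c, d) = (2, 3, 4, 6) satisfies everything: constraint 2: b - d = -3; constraint 3: c - a = 2, and the others follow.

Satisfiable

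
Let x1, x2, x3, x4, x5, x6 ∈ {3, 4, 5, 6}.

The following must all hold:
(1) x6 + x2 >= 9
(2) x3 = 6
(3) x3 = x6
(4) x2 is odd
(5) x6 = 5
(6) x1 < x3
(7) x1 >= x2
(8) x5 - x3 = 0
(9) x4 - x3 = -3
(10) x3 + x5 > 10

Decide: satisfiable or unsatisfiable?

Unsatisfiable

Constraint 2 fixes x3 = 6 and constraint 5 fixes x6 = 5, but constraint 3 requires x3 = x6. Since 6 ≠ 5, contradiction.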